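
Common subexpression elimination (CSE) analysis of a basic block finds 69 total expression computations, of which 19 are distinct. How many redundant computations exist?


CSE count = total expressions - unique expressions
= 69 - 19 = 50

50


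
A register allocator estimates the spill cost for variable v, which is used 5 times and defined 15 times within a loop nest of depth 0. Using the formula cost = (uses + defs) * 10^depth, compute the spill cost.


uses + defs = 5 + 15 = 20
10^0 = 1
Spill cost = 20 * 1 = 20

20


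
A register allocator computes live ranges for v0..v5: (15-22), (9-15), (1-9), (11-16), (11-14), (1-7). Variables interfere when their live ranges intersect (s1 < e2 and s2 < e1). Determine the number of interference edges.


Check all pairs for overlapping intervals.
Two intervals (s1,e1) and (s2,e2) overlap if s1 < e2 and s2 < e1.
v0 (15-22) vs v1..v5: overlaps v3 -> 1
v1 (9-15) vs v2..v5: overlaps v3, v4 -> 2
v2 (1-9) vs v3..v5: overlaps v5 -> 1
v3 (11-16) vs v4..v5: overlaps v4 -> 1
v4 (11-14) vs v5: overlaps none -> 0
Total overlapping pairs = 1 + 2 + 1 + 1 + 0 = 5

5


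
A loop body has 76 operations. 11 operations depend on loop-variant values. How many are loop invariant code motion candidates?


Invariant candidates = total - loop-dependent
= 76 - 11 = 65

65


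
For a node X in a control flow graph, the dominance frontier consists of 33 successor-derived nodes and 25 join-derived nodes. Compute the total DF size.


DF(X) = direct successor contributions + join point contributions
= 33 + 25 = 58

58


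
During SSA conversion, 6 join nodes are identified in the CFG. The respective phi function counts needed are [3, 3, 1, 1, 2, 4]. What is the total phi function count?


Total phi functions = sum of phi functions at each join node
= 3 + 3 + 1 + 1 + 2 + 4 = 14

14


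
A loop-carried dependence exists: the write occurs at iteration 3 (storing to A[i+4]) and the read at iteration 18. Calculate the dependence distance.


Distance = read iteration - write iteration
= 18 - 3 = 15

15


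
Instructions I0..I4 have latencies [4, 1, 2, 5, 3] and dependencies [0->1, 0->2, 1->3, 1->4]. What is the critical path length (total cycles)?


Compute longest path through dependency graph: dist(Ik) = max over predecessors of dist + latency(Ik).
dist(I0) = latency 4 = 4
dist(I1) = dist(I0) + 1 = 4 + 1 = 5
dist(I2) = dist(I0) + 2 = 4 + 2 = 6
dist(I3) = dist(I1) + 5 = 5 + 5 = 10
dist(I4) = dist(I1) + 3 = 5 + 3 = 8
Critical path = max dist = 10

10


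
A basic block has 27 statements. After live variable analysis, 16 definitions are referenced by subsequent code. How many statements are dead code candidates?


Dead code = total statements - live definitions
= 27 - 16 = 11

11


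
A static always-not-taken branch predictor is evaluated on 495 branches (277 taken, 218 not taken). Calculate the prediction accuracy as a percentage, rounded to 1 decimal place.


Predictor: always-not-taken
Correct predictions = 218
Accuracy = 218 / 495 * 100 = 44.0%

44.0


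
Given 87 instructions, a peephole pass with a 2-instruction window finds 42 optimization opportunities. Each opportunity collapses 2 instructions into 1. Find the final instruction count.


Each match removes 1 instructions.
Total removed = 42 * 1 = 42
Remaining = 87 - 42 = 45

45


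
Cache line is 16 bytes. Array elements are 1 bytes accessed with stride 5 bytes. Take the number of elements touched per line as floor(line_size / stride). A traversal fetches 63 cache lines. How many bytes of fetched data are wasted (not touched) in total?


Elements per line = floor(16 / 5) = 3
Bytes used per line = 3 * 1 = 3
Wasted per line = 16 - 3 = 13
Total wasted = 13 * 63 = 819

819


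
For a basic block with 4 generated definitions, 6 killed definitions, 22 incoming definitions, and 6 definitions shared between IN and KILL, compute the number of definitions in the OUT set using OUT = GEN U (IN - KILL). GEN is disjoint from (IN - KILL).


IN - KILL: 22 - 6 = 16 surviving definitions
OUT = GEN + surviving = 4 + 16 = 20

20


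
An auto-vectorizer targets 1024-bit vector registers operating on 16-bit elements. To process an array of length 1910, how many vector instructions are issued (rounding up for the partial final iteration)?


Width = 1024 / 16 = 64 elements per vector op
Iterations = ceil(1910 / 64) = 30

30


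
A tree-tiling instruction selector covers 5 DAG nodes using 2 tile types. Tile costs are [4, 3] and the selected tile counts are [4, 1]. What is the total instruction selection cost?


Total cost = sum(count_i * cost_i)
= 4*4 + 1*3
= 19

19


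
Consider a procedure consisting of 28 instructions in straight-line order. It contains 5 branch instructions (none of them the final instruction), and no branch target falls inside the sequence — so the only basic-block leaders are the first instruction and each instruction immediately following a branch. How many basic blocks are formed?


With no in-sequence branch targets, the leaders are the first instruction plus the instruction after each branch.
Number of basic blocks = branches + 1
= 5 + 1 = 6

6


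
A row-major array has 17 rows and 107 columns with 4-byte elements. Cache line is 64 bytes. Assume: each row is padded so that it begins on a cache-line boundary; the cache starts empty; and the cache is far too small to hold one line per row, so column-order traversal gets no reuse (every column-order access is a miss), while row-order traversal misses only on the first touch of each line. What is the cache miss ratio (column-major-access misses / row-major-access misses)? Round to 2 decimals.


Each row occupies 107 * 4 = 428 bytes and starts on a line boundary, so it spans ceil(428 / 64) = 7 cache lines.
Row-major traversal misses (one per line touched): 17 * ceil(107 * 4 / 64) = 119
Column-major traversal misses (no reuse, every access misses): 17 * 107 = 1819
Ratio = 1819 / 119 = 15.29

15.29


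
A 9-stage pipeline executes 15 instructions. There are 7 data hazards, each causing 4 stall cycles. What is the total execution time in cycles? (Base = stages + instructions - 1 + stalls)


Base cycles = 9 + 15 - 1 = 23
Total stalls = 7 * 4 = 28
Total = 23 + 28 = 51

51


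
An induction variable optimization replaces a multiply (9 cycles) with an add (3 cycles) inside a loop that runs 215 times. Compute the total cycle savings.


Per-iteration saving = 9 - 3 = 6
Total saved = 215 * 6 = 1290

1290


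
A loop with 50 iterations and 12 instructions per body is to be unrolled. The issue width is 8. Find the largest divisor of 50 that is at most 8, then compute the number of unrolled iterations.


Largest divisor of 50 <= 8 is 5
New iterations = 50 / 5 = 10

10


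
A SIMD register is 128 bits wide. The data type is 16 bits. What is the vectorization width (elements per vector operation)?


Width = SIMD bits / data type bits
= 128 / 16 = 8

8


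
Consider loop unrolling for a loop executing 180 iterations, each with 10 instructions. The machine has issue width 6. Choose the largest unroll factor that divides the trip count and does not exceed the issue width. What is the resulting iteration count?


Largest divisor of 180 <= 6 is 6
New iterations = 180 / 6 = 30

30


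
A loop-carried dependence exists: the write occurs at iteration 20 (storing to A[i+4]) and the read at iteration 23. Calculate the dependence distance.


Distance = read iteration - write iteration
= 23 - 20 = 3

3


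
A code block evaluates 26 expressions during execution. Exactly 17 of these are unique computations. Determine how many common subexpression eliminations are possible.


CSE count = total expressions - unique expressions
= 26 - 17 = 9

9


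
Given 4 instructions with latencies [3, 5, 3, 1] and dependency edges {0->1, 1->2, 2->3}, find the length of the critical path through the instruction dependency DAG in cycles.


Compute longest path through dependency graph: dist(Ik) = max over predecessors of dist + latency(Ik).
dist(I0) = latency 3 = 3
dist(I1) = dist(I0) + 5 = 3 + 5 = 8
dist(I2) = dist(I1) + 3 = 8 + 3 = 11
dist(I3) = dist(I2) + 1 = 11 + 1 = 12
Critical path = max dist = 12

12


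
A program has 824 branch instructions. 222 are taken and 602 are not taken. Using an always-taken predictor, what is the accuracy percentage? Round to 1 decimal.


Predictor: always-taken
Correct predictions = 222
Accuracy = 222 / 824 * 100 = 26.9%

26.9


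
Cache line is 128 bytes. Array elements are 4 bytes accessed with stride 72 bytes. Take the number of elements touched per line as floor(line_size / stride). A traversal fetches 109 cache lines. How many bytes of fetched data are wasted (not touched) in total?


Elements per line = floor(128 / 72) = 1
Bytes used per line = 1 * 4 = 4
Wasted per line = 128 - 4 = 124
Total wasted = 124 * 109 = 13516

13516


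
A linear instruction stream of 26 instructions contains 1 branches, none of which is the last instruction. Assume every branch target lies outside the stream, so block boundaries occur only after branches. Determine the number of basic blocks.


With no in-sequence branch targets, the leaders are the first instruction plus the instruction after each branch.
Number of basic blocks = branches + 1
= 1 + 1 = 2

2


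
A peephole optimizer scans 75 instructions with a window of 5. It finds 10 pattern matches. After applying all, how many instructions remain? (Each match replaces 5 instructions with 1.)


Each match removes 4 instructions.
Total removed = 10 * 4 = 40
Remaining = 75 - 40 = 35

35


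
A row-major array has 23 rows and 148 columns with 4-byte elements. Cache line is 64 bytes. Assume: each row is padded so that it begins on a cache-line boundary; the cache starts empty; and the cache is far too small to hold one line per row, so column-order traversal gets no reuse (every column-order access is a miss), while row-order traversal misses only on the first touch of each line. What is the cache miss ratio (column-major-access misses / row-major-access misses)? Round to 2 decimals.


Each row occupies 148 * 4 = 592 bytes and starts on a line boundary, so it spans ceil(592 / 64) = 10 cache lines.
Row-major traversal misses (one per line touched): 23 * ceil(148 * 4 / 64) = 230
Column-major traversal misses (no reuse, every access misses): 23 * 148 = 3404
Ratio = 3404 / 230 = 14.8

14.8


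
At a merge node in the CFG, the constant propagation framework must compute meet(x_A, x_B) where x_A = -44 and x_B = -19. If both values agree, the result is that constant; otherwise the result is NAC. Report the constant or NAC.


Meet operation: if both paths give the same constant, result is that constant; if they differ, result is NAC (not-a-constant).
Path A: -44, Path B: -19 -> differ
Result: not-a-constant -> NAC

NAC


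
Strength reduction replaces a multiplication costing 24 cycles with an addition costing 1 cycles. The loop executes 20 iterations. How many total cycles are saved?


Per-iteration saving = 24 - 1 = 23
Total saved = 20 * 23 = 460

460


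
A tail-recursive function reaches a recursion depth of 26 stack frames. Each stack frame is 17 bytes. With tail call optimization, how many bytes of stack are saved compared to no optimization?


Without TCO: 26 * 17 = 442 bytes
With TCO: reuse 1 frame = 17 bytes
Savings = 442 - 17 = 425

425


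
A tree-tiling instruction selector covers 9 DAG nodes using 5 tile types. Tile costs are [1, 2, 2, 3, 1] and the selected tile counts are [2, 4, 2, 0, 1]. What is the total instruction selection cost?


Total cost = sum(count_i * cost_i)
= 2*1 + 4*2 + 2*2 + 0*3 + 1*1
= 15

15


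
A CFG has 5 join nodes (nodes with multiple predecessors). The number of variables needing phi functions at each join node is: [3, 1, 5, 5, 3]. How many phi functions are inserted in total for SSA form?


Total phi functions = sum of phi functions at each join node
= 3 + 1 + 5 + 5 + 3 = 17

17


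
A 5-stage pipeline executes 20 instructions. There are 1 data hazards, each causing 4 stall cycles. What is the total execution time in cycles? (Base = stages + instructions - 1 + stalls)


Base cycles = 5 + 20 - 1 = 24
Total stalls = 1 * 4 = 4
Total = 24 + 4 = 28

28


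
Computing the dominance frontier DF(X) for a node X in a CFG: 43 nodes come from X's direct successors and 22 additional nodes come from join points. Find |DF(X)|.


DF(X) = direct successor contributions + join point contributions
= 43 + 22 = 65

65


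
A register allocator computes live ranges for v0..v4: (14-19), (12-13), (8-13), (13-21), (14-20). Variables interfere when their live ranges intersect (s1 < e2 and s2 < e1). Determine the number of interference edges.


Check all pairs for overlapping intervals.
Two intervals (s1,e1) and (s2,e2) overlap if s1 < e2 and s2 < e1.
v0 (14-19) vs v1..v4: overlaps v3, v4 -> 2
v1 (12-13) vs v2..v4: overlaps v2 -> 1
v2 (8-13) vs v3..v4: overlaps none -> 0
v3 (13-21) vs v4: overlaps v4 -> 1
Total overlapping pairs = 2 + 1 + 0 + 1 = 4

4


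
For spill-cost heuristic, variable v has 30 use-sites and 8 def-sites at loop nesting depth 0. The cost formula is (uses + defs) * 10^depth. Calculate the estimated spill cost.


uses + defs = 30 + 8 = 38
10^0 = 1
Spill cost = 38 * 1 = 38

38


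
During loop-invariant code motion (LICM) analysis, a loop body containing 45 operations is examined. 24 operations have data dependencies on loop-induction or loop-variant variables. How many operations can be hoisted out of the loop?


Invariant candidates = total - loop-dependent
= 45 - 24 = 21

21


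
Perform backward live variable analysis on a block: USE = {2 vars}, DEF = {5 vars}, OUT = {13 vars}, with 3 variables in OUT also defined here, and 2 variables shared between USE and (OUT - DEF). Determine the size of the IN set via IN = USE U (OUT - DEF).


OUT - DEF: 13 - 3 = 10
|IN| = |USE| + |OUT - DEF| - |USE ∩ (OUT - DEF)| = 2 + 10 - 2 = 10

10


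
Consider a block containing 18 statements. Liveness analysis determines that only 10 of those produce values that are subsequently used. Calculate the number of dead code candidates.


Dead code = total statements - live definitions
= 18 - 10 = 8

8


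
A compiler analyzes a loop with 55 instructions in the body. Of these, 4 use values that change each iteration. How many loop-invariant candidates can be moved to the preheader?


Invariant candidates = total - loop-dependent
= 55 - 4 = 51

51


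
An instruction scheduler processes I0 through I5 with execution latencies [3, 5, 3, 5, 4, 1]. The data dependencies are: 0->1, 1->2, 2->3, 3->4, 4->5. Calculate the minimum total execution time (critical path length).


Compute longest path through dependency graph: dist(Ik) = max over predecessors of dist + latency(Ik).
dist(I0) = latency 3 = 3
dist(I1) = dist(I0) + 5 = 3 + 5 = 8
dist(I2) = dist(I1) + 3 = 8 + 3 = 11
dist(I3) = dist(I2) + 5 = 11 + 5 = 16
dist(I4) = dist(I3) + 4 = 16 + 4 = 20
dist(I5) = dist(I4) + 1 = 20 + 1 = 21
Critical path = max dist = 21

21


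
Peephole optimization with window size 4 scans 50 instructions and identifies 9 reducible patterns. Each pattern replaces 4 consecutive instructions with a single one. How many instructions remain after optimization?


Each match removes 3 instructions.
Total removed = 9 * 3 = 27
Remaining = 50 - 27 = 23

23


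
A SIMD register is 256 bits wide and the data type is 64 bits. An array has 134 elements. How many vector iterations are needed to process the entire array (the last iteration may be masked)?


Width = 256 / 64 = 4 elements per vector op
Iterations = ceil(134 / 4) = 34

34


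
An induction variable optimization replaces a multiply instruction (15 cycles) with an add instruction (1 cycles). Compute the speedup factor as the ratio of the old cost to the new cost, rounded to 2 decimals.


Ratio = mult_cost / add_cost = 15 / 1 = 15.0

15.0


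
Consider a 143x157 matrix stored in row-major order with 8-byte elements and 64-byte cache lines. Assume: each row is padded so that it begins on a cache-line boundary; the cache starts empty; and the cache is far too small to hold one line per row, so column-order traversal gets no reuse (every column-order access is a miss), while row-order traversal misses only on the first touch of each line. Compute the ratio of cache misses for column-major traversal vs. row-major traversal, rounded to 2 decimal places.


Each row occupies 157 * 8 = 1256 bytes and starts on a line boundary, so it spans ceil(1256 / 64) = 20 cache lines.
Row-major traversal misses (one per line touched): 143 * ceil(157 * 8 / 64) = 2860
Column-major traversal misses (no reuse, every access misses): 143 * 157 = 22451
Ratio = 22451 / 2860 = 7.85

7.85


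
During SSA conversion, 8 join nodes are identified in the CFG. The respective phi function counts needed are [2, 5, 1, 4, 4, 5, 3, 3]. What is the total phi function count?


Total phi functions = sum of phi functions at each join node
= 2 + 5 + 1 + 4 + 4 + 5 + 3 + 3 = 27

27


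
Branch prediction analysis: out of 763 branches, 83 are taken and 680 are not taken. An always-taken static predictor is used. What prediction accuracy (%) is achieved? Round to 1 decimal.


Predictor: always-taken
Correct predictions = 83
Accuracy = 83 / 763 * 100 = 10.9%

10.9


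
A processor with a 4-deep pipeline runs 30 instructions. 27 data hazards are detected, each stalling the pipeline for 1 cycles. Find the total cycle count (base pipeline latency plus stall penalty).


Base cycles = 4 + 30 - 1 = 33
Total stalls = 27 * 1 = 27
Total = 33 + 27 = 60

60


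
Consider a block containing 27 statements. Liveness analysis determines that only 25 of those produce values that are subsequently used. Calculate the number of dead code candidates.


Dead code = total statements - live definitions
= 27 - 25 = 2

2


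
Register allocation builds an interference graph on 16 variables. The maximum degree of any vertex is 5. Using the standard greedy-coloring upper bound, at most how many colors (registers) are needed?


Greedy coloring never needs more than (max_degree + 1) colors: when coloring a vertex, at most max_degree neighbors are already colored.
Upper bound = 5 + 1 = 6

6


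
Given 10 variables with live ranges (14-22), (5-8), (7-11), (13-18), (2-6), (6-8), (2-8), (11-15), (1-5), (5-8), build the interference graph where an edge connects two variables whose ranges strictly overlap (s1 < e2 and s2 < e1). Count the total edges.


Check all pairs for overlapping intervals.
Two intervals (s1,e1) and (s2,e2) overlap if s1 < e2 and s2 < e1.
v0 (14-22) vs v1..v9: overlaps v3, v7 -> 2
v1 (5-8) vs v2..v9: overlaps v2, v4, v5, v6, v9 -> 5
v2 (7-11) vs v3..v9: overlaps v5, v6, v9 -> 3
v3 (13-18) vs v4..v9: overlaps v7 -> 1
v4 (2-6) vs v5..v9: overlaps v6, v8, v9 -> 3
v5 (6-8) vs v6..v9: overlaps v6, v9 -> 2
v6 (2-8) vs v7..v9: overlaps v8, v9 -> 2
v7 (11-15) vs v8..v9: overlaps none -> 0
v8 (1-5) vs v9: overlaps none -> 0
Total overlapping pairs = 2 + 5 + 3 + 1 + 3 + 2 + 2 + 0 + 0 = 18

18


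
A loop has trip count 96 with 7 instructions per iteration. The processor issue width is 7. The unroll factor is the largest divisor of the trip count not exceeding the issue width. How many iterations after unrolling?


Largest divisor of 96 <= 7 is 6
New iterations = 96 / 6 = 16

16


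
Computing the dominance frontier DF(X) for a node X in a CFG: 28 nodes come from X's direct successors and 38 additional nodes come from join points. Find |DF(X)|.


DF(X) = direct successor contributions + join point contributions
= 28 + 38 = 66

66


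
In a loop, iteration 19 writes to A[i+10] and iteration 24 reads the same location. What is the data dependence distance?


Distance = read iteration - write iteration
= 24 - 19 = 5

5


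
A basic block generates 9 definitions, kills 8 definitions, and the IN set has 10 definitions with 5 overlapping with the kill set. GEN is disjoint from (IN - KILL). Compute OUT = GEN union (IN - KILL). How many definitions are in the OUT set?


IN - KILL: 10 - 5 = 5 surviving definitions
OUT = GEN + surviving = 9 + 5 = 14

14


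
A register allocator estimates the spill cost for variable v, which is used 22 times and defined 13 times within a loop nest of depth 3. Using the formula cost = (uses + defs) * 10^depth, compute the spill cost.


uses + defs = 22 + 13 = 35
10^3 = 1000
Spill cost = 35 * 1000 = 35000

35000


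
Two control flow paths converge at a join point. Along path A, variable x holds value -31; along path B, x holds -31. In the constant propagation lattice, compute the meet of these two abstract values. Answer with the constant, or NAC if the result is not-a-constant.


Meet operation: if both paths give the same constant, result is that constant; if they differ, result is NAC (not-a-constant).
Path A: -31, Path B: -31 -> equal
Result: constant -> -31

-31


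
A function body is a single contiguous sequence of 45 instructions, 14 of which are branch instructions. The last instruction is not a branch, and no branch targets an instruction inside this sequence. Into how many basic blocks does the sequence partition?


With no in-sequence branch targets, the leaders are the first instruction plus the instruction after each branch.
Number of basic blocks = branches + 1
= 14 + 1 = 15

15


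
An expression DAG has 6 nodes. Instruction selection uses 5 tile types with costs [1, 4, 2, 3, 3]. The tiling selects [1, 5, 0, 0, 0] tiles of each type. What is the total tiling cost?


Total cost = sum(count_i * cost_i)
= 1*1 + 5*4 + 0*2 + 0*3 + 0*3
= 21

21


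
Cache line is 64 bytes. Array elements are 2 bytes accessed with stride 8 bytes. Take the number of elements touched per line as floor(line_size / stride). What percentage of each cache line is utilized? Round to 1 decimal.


Elements per cache line = floor(64 / 8) = 8
Bytes used = 8 * 2 = 16
Utilization = 16 / 64 * 100 = 25.0%

25.0


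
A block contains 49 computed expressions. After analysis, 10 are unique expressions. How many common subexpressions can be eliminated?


CSE count = total expressions - unique expressions
= 49 - 10 = 39

39


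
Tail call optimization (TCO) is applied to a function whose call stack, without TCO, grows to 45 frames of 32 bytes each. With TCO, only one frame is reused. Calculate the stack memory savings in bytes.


Without TCO: 45 * 32 = 1440 bytes
With TCO: reuse 1 frame = 32 bytes
Savings = 1440 - 32 = 1408

1408


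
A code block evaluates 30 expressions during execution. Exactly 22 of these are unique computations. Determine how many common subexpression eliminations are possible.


CSE count = total expressions - unique expressions
= 30 - 22 = 8

8


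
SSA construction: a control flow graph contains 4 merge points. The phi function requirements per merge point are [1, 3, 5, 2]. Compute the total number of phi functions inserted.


Total phi functions = sum of phi functions at each join node
= 1 + 3 + 5 + 2 = 11

11


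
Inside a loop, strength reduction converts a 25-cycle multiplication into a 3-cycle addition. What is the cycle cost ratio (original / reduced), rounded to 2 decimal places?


Ratio = mult_cost / add_cost = 25 / 3 = 8.33

8.33


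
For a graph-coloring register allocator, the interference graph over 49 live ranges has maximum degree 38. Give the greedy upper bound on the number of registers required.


Greedy coloring never needs more than (max_degree + 1) colors: when coloring a vertex, at most max_degree neighbors are already colored.
Upper bound = 38 + 1 = 39

39


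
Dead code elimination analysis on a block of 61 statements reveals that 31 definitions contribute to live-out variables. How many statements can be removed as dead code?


Dead code = total statements - live definitions
= 61 - 31 = 30

30


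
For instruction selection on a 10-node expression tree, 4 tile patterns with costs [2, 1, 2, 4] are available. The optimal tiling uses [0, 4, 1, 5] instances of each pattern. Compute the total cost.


Total cost = sum(count_i * cost_i)
= 0*2 + 4*1 + 1*2 + 5*4
= 26

26


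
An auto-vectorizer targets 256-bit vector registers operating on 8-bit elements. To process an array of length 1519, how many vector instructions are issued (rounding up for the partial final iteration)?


Width = 256 / 8 = 32 elements per vector op
Iterations = ceil(1519 / 32) = 48

48


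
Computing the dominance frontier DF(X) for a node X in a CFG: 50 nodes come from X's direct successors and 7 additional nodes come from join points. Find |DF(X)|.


DF(X) = direct successor contributions + join point contributions
= 50 + 7 = 57

57


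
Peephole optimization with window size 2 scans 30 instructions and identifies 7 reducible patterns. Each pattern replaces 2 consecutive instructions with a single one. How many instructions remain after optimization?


Each match removes 1 instructions.
Total removed = 7 * 1 = 7
Remaining = 30 - 7 = 23

23


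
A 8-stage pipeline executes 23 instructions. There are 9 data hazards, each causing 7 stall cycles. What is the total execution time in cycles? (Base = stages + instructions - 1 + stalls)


Base cycles = 8 + 23 - 1 = 30
Total stalls = 9 * 7 = 63
Total = 30 + 63 = 93

93


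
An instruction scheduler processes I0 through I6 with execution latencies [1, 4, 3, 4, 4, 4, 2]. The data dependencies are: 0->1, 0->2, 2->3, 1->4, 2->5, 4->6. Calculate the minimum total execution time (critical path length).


Compute longest path through dependency graph: dist(Ik) = max over predecessors of dist + latency(Ik).
dist(I0) = latency 1 = 1
dist(I1) = dist(I0) + 4 = 1 + 4 = 5
dist(I2) = dist(I0) + 3 = 1 + 3 = 4
dist(I3) = dist(I2) + 4 = 4 + 4 = 8
dist(I4) = dist(I1) + 4 = 5 + 4 = 9
dist(I5) = dist(I2) + 4 = 4 + 4 = 8
dist(I6) = dist(I4) + 2 = 9 + 2 = 11
Critical path = max dist = 11

11


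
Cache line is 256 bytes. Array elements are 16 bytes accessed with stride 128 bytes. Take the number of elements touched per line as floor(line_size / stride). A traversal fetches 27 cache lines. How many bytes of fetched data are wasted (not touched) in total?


Elements per line = floor(256 / 128) = 2
Bytes used per line = 2 * 16 = 32
Wasted per line = 256 - 32 = 224
Total wasted = 224 * 27 = 6048

6048


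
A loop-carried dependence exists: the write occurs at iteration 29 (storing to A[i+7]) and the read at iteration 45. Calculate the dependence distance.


Distance = read iteration - write iteration
= 45 - 29 = 16

16


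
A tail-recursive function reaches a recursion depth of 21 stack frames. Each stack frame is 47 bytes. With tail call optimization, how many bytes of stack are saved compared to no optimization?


Without TCO: 21 * 47 = 987 bytes
With TCO: reuse 1 frame = 47 bytes
Savings = 987 - 47 = 940

940


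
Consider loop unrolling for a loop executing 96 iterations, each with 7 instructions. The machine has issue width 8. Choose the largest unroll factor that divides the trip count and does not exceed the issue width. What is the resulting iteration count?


Largest divisor of 96 <= 8 is 8
New iterations = 96 / 8 = 12

12


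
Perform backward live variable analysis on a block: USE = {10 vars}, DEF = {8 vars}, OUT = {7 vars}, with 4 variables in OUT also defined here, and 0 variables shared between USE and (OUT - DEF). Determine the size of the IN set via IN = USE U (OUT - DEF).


OUT - DEF: 7 - 4 = 3
|IN| = |USE| + |OUT - DEF| - |USE ∩ (OUT - DEF)| = 10 + 3 - 0 = 13

13


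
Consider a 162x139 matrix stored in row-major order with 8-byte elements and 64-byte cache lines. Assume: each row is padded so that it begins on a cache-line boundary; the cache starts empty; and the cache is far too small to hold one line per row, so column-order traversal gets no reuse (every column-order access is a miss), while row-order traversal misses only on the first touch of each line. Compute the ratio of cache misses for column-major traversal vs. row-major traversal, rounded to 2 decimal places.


Each row occupies 139 * 8 = 1112 bytes and starts on a line boundary, so it spans ceil(1112 / 64) = 18 cache lines.
Row-major traversal misses (one per line touched): 162 * ceil(139 * 8 / 64) = 2916
Column-major traversal misses (no reuse, every access misses): 162 * 139 = 22518
Ratio = 22518 / 2916 = 7.72

7.72


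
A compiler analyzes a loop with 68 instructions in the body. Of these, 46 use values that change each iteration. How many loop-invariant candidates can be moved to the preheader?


Invariant candidates = total - loop-dependent
= 68 - 46 = 22

22


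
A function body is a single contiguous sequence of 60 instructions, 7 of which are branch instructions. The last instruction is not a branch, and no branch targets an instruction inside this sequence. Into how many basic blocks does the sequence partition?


With no in-sequence branch targets, the leaders are the first instruction plus the instruction after each branch.
Number of basic blocks = branches + 1
= 7 + 1 = 8

8


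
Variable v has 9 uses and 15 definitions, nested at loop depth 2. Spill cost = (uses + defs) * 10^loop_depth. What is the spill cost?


uses + defs = 9 + 15 = 24
10^2 = 100
Spill cost = 24 * 100 = 2400

2400


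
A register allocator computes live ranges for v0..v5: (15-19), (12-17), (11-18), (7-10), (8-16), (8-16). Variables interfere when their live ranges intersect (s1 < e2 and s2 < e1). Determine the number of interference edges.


Check all pairs for overlapping intervals.
Two intervals (s1,e1) and (s2,e2) overlap if s1 < e2 and s2 < e1.
v0 (15-19) vs v1..v5: overlaps v1, v2, v4, v5 -> 4
v1 (12-17) vs v2..v5: overlaps v2, v4, v5 -> 3
v2 (11-18) vs v3..v5: overlaps v4, v5 -> 2
v3 (7-10) vs v4..v5: overlaps v4, v5 -> 2
v4 (8-16) vs v5: overlaps v5 -> 1
Total overlapping pairs = 4 + 3 + 2 + 2 + 1 = 12

12


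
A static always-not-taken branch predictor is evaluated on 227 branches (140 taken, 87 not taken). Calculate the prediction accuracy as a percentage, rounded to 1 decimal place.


Predictor: always-not-taken
Correct predictions = 87
Accuracy = 87 / 227 * 100 = 38.3%

38.3


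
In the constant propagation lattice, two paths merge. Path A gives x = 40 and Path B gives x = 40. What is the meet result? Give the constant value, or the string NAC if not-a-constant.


Meet operation: if both paths give the same constant, result is that constant; if they differ, result is NAC (not-a-constant).
Path A: 40, Path B: 40 -> equal
Result: constant -> 40

40


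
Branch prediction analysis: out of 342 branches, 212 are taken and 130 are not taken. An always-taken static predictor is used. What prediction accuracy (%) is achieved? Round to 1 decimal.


Predictor: always-taken
Correct predictions = 212
Accuracy = 212 / 342 * 100 = 62.0%

62.0


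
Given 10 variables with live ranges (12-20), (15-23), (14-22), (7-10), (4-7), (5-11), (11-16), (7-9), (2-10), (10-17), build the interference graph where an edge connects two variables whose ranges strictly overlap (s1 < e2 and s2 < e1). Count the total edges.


Check all pairs for overlapping intervals.
Two intervals (s1,e1) and (s2,e2) overlap if s1 < e2 and s2 < e1.
v0 (12-20) vs v1..v9: overlaps v1, v2, v6, v9 -> 4
v1 (15-23) vs v2..v9: overlaps v2, v6, v9 -> 3
v2 (14-22) vs v3..v9: overlaps v6, v9 -> 2
v3 (7-10) vs v4..v9: overlaps v5, v7, v8 -> 3
v4 (4-7) vs v5..v9: overlaps v5, v8 -> 2
v5 (5-11) vs v6..v9: overlaps v7, v8, v9 -> 3
v6 (11-16) vs v7..v9: overlaps v9 -> 1
v7 (7-9) vs v8..v9: overlaps v8 -> 1
v8 (2-10) vs v9: overlaps none -> 0
Total overlapping pairs = 4 + 3 + 2 + 3 + 2 + 3 + 1 + 1 + 0 = 19

19


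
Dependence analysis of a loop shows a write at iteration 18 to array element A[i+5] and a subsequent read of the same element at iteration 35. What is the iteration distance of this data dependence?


Distance = read iteration - write iteration
= 35 - 18 = 17

17


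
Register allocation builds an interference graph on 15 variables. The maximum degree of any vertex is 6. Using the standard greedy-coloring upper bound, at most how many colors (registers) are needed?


Greedy coloring never needs more than (max_degree + 1) colors: when coloring a vertex, at most max_degree neighbors are already colored.
Upper bound = 6 + 1 = 7

7


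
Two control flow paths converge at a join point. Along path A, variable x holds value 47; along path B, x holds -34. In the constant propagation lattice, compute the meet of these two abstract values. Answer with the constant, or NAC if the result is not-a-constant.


Meet operation: if both paths give the same constant, result is that constant; if they differ, result is NAC (not-a-constant).
Path A: 47, Path B: -34 -> differ
Result: not-a-constant -> NAC

NAC


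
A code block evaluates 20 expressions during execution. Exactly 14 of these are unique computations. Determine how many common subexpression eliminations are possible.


CSE count = total expressions - unique expressions
= 20 - 14 = 6

6


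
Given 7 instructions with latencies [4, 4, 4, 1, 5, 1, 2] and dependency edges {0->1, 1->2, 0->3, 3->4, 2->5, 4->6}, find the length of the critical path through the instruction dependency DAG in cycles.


Compute longest path through dependency graph: dist(Ik) = max over predecessors of dist + latency(Ik).
dist(I0) = latency 4 = 4
dist(I1) = dist(I0) + 4 = 4 + 4 = 8
dist(I2) = dist(I1) + 4 = 8 + 4 = 12
dist(I3) = dist(I0) + 1 = 4 + 1 = 5
dist(I4) = dist(I3) + 5 = 5 + 5 = 10
dist(I5) = dist(I2) + 1 = 12 + 1 = 13
dist(I6) = dist(I4) + 2 = 10 + 2 = 12
Critical path = max dist = 13

13


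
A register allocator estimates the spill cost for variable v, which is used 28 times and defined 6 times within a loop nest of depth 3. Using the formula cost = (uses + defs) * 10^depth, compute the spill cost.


uses + defs = 28 + 6 = 34
10^3 = 1000
Spill cost = 34 * 1000 = 34000

34000


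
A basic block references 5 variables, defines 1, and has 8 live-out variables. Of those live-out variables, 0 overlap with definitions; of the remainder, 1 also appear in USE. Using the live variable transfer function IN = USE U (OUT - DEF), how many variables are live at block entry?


OUT - DEF: 8 - 0 = 8
|IN| = |USE| + |OUT - DEF| - |USE ∩ (OUT - DEF)| = 5 + 8 - 1 = 12

12


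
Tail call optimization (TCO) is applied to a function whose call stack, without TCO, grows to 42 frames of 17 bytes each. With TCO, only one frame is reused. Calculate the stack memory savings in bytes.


Without TCO: 42 * 17 = 714 bytes
With TCO: reuse 1 frame = 17 bytes
Savings = 714 - 17 = 697

697


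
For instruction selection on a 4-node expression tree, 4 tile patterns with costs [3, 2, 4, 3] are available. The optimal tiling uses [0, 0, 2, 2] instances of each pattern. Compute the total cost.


Total cost = sum(count_i * cost_i)
= 0*3 + 0*2 + 2*4 + 2*3
= 14

14


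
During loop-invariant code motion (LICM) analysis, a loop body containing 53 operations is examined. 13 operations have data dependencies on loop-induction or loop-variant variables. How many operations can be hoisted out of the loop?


Invariant candidates = total - loop-dependent
= 53 - 13 = 40

40


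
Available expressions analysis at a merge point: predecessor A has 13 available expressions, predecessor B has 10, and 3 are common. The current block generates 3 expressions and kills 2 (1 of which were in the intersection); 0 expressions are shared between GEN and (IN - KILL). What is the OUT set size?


IN = intersection of predecessors = 3
IN - KILL = 3 - 1 = 2
|OUT| = |GEN| + |IN - KILL| - |GEN ∩ (IN - KILL)| = 3 + 2 - 0 = 5

5


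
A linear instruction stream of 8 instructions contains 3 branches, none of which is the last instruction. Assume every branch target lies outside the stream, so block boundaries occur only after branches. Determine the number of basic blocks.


With no in-sequence branch targets, the leaders are the first instruction plus the instruction after each branch.
Number of basic blocks = branches + 1
= 3 + 1 = 4

4


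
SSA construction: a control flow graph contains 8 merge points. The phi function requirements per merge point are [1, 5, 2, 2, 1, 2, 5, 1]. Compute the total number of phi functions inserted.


Total phi functions = sum of phi functions at each join node
= 1 + 5 + 2 + 2 + 1 + 2 + 5 + 1 = 19

19


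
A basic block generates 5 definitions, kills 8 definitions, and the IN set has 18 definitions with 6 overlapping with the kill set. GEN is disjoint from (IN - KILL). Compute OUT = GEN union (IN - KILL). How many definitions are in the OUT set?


IN - KILL: 18 - 6 = 12 surviving definitions
OUT = GEN + surviving = 5 + 12 = 17

17


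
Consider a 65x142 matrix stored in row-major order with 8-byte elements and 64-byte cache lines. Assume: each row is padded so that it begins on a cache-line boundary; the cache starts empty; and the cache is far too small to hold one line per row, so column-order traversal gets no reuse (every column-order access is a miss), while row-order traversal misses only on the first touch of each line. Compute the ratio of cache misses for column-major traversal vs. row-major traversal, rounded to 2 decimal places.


Each row occupies 142 * 8 = 1136 bytes and starts on a line boundary, so it spans ceil(1136 / 64) = 18 cache lines.
Row-major traversal misses (one per line touched): 65 * ceil(142 * 8 / 64) = 1170
Column-major traversal misses (no reuse, every access misses): 65 * 142 = 9230
Ratio = 9230 / 1170 = 7.89

7.89


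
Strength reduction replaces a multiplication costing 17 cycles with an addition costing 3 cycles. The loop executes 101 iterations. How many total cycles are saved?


Per-iteration saving = 17 - 3 = 14
Total saved = 101 * 14 = 1414

1414


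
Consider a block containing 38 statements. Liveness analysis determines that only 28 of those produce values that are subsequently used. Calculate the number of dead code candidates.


Dead code = total statements - live definitions
= 38 - 28 = 10

10


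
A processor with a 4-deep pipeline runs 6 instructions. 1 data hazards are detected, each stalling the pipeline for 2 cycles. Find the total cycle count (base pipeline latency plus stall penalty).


Base cycles = 4 + 6 - 1 = 9
Total stalls = 1 * 2 = 2
Total = 9 + 2 = 11

11


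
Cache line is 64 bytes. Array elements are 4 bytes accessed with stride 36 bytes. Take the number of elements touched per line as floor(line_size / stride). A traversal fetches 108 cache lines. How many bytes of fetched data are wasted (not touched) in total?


Elements per line = floor(64 / 36) = 1
Bytes used per line = 1 * 4 = 4
Wasted per line = 64 - 4 = 60
Total wasted = 60 * 108 = 6480

6480


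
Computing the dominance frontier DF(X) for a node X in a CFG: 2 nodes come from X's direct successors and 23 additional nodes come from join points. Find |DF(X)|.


DF(X) = direct successor contributions + join point contributions
= 2 + 23 = 25

25


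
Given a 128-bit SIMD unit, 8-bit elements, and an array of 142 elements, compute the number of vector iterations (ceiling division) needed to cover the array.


Width = 128 / 8 = 16 elements per vector op
Iterations = ceil(142 / 16) = 9

9


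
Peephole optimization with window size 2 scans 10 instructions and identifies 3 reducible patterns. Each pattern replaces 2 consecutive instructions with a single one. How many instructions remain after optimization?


Each match removes 1 instructions.
Total removed = 3 * 1 = 3
Remaining = 10 - 3 = 7

7


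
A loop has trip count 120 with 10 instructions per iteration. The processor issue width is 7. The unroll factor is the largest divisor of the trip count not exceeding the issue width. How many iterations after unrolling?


Largest divisor of 120 <= 7 is 6
New iterations = 120 / 6 = 20

20
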